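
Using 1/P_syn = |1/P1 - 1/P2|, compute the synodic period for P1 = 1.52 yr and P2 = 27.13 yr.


1/P_syn = |1/P1 - 1/P2| = |1/1.52 - 1/27.13| => P_syn = 1.6102

1.6102 years


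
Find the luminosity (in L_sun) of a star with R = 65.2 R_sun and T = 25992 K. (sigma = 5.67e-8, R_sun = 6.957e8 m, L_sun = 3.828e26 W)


R = 65.2 * 6.957e8 m = 4.535964e+10 m. L = 4*pi*R^2*sigma*T^4 = 4*pi*(4.535964e+10)^2 * 5.67e-8 * 25992^4 = 6.690998221e+32 W. L/L_sun = 6.690998221e+32 / 3.828e26 = 1.748e+06

1.748e+06 L_sun


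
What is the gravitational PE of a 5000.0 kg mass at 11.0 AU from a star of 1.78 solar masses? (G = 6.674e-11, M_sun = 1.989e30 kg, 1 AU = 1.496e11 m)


M = 1.78 * 1.989e30 kg = 3.54042e+30 kg; r = 11.0 AU * 1.496e11 m/AU = 1.6456e+12 m. U = -GM*m/r = -(6.674e-11 * 3.54042e+30 * 5000.0) / 1.6456e+12 = -7.179e+11

-7.179e+11 J


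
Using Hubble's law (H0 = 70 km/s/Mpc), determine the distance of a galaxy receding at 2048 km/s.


d = v / H0 = 2048 / 70 = 29.2571

29.2571 Mpc


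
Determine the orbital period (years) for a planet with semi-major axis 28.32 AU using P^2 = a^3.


P = a^(3/2) = 28.32^1.5 = 150.7092

150.7092 years


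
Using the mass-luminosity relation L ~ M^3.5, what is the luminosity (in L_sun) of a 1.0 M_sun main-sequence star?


L/L_sun = (M/M_sun)^3.5 = 1.0^3.5 = 1.0

1.0 L_sun


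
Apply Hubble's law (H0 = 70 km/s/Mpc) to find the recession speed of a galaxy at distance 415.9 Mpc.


v = H0 * d = 70 * 415.9 = 29113.0

29113.0 km/s


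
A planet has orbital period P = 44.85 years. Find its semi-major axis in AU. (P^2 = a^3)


a = P^(2/3) = 44.85^(2/3) = 12.6234

12.6234 AU


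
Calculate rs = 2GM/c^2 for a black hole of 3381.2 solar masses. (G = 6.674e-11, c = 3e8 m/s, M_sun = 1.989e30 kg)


M = 3381.2 * 1.989e30 kg = 6.7252068e+33 kg. rs = 2GM/c^2 = 2 * 6.674e-11 * 6.7252068e+33 / (3e8)^2 = 9.974e+06

9.974e+06 m


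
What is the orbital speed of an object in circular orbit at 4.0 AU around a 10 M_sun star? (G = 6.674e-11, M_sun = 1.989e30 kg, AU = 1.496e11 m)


v = sqrt(GM/r) = sqrt(6.674e-11 * 1.989e+31 / 5.984e+11) = 47099.3269

47099.3269 m/s


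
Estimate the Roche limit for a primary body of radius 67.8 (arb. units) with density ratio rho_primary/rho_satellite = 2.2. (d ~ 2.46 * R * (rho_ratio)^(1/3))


d_Roche = 2.46 * 67.8 * 2.2^(1/3) = 216.923

216.923


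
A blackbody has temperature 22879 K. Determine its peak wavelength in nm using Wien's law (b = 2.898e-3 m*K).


lam_max = b / T = 2.898e-3 / 22879 = 1.267e-07 m = 126.6664 nm

126.6664 nm


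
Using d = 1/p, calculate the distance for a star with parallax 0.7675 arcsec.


d = 1/p = 1/0.7675 = 1.3029

1.3029 pc


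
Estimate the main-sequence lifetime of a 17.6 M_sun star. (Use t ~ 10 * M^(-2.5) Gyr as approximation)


t = 10 * M^(-2.5) = 10 * 17.6^(-2.5) = 0.0077

0.0077 Gyr


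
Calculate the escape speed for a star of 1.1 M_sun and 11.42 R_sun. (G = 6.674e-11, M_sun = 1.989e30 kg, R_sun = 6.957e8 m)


M = 1.1 * 1.989e30 kg = 2.1879e+30 kg; R = 11.42 * 6.957e8 m = 7.944894e+09 m. v_esc = sqrt(2GM/R) = sqrt(2 * 6.674e-11 * 2.1879e+30 / 7.944894e+09) = 191724.5731

191724.5731 m/s


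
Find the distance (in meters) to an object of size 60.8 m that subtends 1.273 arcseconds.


D = size / theta_rad, theta_rad = 1.273 * pi/(180*3600) = 6.172e-06, D = 9.851e+06

9.851e+06 m


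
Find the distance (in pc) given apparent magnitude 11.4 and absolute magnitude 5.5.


d = 10^((m - M + 5)/5) = 10^((11.4 - 5.5 + 5)/5) = 151.3561

151.3561 pc


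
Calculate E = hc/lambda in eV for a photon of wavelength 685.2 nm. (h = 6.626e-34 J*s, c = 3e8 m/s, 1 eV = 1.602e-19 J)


E = hc/lambda = 6.626e-34 * 3e8 / 6.852e-07 = 2.901e-19 J = 1.8109 eV

1.8109 eV


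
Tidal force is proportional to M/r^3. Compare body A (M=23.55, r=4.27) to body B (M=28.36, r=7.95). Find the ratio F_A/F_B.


Ratio = (M1/r1^3) / (M2/r2^3) = (23.55/4.27^3) / (28.36/7.95^3) = 5.3592

5.3592


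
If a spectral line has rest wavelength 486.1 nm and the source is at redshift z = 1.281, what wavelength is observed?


lam_obs = lam_emit * (1 + z) = 486.1 * (1 + 1.281) = 1108.7941

1108.7941 nm


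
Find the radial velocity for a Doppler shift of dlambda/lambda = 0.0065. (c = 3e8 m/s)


v = (dlambda/lambda) * c = 0.0065 * 3e8 = 1.950e+06

1.950e+06 m/s


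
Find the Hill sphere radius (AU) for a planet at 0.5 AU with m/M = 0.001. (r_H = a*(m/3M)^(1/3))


r_H = a * (m/3M)^(1/3) = 0.5 * (0.001/3)^(1/3) = 0.0347

0.0347 AU


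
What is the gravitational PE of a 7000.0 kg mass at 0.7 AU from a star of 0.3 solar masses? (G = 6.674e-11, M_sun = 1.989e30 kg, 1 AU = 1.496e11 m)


M = 0.3 * 1.989e30 kg = 5.967e+29 kg; r = 0.7 AU * 1.496e11 m/AU = 1.0472e+11 m. U = -GM*m/r = -(6.674e-11 * 5.967e+29 * 7000.0) / 1.0472e+11 = -2.662e+12

-2.662e+12 J


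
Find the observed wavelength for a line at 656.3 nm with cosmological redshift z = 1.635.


lam_obs = lam_emit * (1 + z) = 656.3 * (1 + 1.635) = 1729.3505

1729.3505 nm


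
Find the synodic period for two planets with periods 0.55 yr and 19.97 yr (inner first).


1/P_syn = |1/P1 - 1/P2| = |1/0.55 - 1/19.97| => P_syn = 0.5656

0.5656 years


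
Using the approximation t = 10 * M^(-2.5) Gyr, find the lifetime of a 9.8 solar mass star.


t = 10 * M^(-2.5) = 10 * 9.8^(-2.5) = 0.0333

0.0333 Gyr


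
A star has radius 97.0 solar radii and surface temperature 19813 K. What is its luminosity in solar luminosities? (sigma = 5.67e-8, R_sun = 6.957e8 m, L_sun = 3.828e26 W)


R = 97.0 * 6.957e8 m = 6.74829e+10 m. L = 4*pi*R^2*sigma*T^4 = 4*pi*(6.74829e+10)^2 * 5.67e-8 * 19813^4 = 5.000130696e+32 W. L/L_sun = 5.000130696e+32 / 3.828e26 = 1.306e+06

1.306e+06 L_sun


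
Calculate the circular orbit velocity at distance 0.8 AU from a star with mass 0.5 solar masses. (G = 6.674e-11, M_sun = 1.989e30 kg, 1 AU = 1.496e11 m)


v = sqrt(GM/r) = sqrt(6.674e-11 * 9.945e+29 / 1.197e+11) = 23549.6634

23549.6634 m/s


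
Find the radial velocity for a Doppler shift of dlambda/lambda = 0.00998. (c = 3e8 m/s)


v = (dlambda/lambda) * c = 0.00998 * 3e8 = 2.994e+06

2.994e+06 m/s


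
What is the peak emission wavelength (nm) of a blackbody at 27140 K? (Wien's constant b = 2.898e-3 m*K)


lam_max = b / T = 2.898e-3 / 27140 = 1.068e-07 m = 106.7797 nm

106.7797 nm


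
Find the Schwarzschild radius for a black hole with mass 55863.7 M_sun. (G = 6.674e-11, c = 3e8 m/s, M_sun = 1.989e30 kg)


M = 55863.7 * 1.989e30 kg = 1.111128993e+35 kg. rs = 2GM/c^2 = 2 * 6.674e-11 * 1.111128993e+35 / (3e8)^2 = 1.648e+08

1.648e+08 m


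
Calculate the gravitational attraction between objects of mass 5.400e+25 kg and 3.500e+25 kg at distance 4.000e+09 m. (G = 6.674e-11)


F = G*m1*m2/r^2 = 6.674e-11 * 5.400e+25 * 3.500e+25 / (4.000e+09)^2 = 6.674e-11 * 1.890e+51 / 1.600e+19 = 7.884e+21

7.884e+21 N


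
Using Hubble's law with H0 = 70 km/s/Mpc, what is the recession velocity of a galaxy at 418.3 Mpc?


v = H0 * d = 70 * 418.3 = 29281.0

29281.0 km/s


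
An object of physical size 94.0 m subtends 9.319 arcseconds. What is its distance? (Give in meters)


D = size / theta_rad, theta_rad = 9.319 * pi/(180*3600) = 4.518e-05, D = 2.081e+06

2.081e+06 m


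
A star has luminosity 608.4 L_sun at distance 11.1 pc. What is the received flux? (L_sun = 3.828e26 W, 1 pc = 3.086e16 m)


F = L / (4*pi*d^2) = 2.329e+29 / (4*pi*(3.425e+17)^2) = 1.579e-07

1.579e-07 W/m^2


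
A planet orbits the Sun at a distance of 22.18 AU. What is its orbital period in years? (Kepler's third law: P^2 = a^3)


P = a^(3/2) = 22.18^1.5 = 104.4581

104.4581 years


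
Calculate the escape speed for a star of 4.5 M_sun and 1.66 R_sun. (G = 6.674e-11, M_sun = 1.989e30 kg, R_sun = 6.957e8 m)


M = 4.5 * 1.989e30 kg = 8.9505e+30 kg; R = 1.66 * 6.957e8 m = 1.154862e+09 m. v_esc = sqrt(2GM/R) = sqrt(2 * 6.674e-11 * 8.9505e+30 / 1.154862e+09) = 1.017e+06

1.017e+06 m/s


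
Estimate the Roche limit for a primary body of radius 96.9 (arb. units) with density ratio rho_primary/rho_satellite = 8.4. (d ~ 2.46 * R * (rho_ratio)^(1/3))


d_Roche = 2.46 * 96.9 * 8.4^(1/3) = 484.5649

484.5649


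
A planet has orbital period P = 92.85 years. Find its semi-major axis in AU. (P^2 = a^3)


a = P^(2/3) = 92.85^(2/3) = 20.5048

20.5048 AU


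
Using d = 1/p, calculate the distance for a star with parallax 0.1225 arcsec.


d = 1/p = 1/0.1225 = 8.1633

8.1633 pc


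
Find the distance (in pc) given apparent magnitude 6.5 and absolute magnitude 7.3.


d = 10^((m - M + 5)/5) = 10^((6.5 - 7.3 + 5)/5) = 6.9183

6.9183 pc


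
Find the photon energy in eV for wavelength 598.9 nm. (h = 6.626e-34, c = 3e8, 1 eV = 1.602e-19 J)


E = hc/lambda = 6.626e-34 * 3e8 / 5.989e-07 = 3.319e-19 J = 2.0718 eV

2.0718 eV


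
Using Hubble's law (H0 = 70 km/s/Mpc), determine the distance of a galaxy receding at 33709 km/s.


d = v / H0 = 33709 / 70 = 481.5571

481.5571 Mpc


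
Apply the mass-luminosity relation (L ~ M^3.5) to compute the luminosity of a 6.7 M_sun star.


L/L_sun = (M/M_sun)^3.5 = 6.7^3.5 = 778.5057

778.5057 L_sun


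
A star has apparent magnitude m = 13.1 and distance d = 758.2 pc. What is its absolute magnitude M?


M = m - 5*log10(d) + 5 = 13.1 - 5*log10(758.2) + 5 = 3.7011

3.7011


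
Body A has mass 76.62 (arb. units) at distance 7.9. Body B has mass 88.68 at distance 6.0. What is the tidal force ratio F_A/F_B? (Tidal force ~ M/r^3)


Ratio = (M1/r1^3) / (M2/r2^3) = (76.62/7.9^3) / (88.68/6.0^3) = 0.3785

0.3785


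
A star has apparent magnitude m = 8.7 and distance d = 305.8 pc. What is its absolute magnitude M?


M = m - 5*log10(d) + 5 = 8.7 - 5*log10(305.8) + 5 = 1.2728

1.2728


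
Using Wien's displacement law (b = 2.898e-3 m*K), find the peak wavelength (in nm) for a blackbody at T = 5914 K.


lam_max = b / T = 2.898e-3 / 5914 = 4.900e-07 m = 490.0237 nm

490.0237 nm


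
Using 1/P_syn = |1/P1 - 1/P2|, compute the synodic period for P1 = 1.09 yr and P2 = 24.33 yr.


1/P_syn = |1/P1 - 1/P2| = |1/1.09 - 1/24.33| => P_syn = 1.1411

1.1411 years


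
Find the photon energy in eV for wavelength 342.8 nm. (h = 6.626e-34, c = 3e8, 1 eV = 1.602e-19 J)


E = hc/lambda = 6.626e-34 * 3e8 / 3.428e-07 = 5.799e-19 J = 3.6197 eV

3.6197 eV


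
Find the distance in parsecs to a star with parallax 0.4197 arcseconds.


d = 1/p = 1/0.4197 = 2.3827

2.3827 pc


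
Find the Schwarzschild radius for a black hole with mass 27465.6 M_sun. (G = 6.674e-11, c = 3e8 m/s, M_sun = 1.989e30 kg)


M = 27465.6 * 1.989e30 kg = 5.46290784e+34 kg. rs = 2GM/c^2 = 2 * 6.674e-11 * 5.46290784e+34 / (3e8)^2 = 8.102e+07

8.102e+07 m


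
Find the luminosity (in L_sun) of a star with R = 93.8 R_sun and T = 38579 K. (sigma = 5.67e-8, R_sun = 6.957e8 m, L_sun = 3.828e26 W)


R = 93.8 * 6.957e8 m = 6.525666e+10 m. L = 4*pi*R^2*sigma*T^4 = 4*pi*(6.525666e+10)^2 * 5.67e-8 * 38579^4 = 6.72119462e+33 W. L/L_sun = 6.72119462e+33 / 3.828e26 = 1.756e+07

1.756e+07 L_sun


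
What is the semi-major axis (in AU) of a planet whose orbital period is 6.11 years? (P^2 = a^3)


a = P^(2/3) = 6.11^(2/3) = 3.3422

3.3422 AU


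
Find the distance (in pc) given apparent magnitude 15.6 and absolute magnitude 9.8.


d = 10^((m - M + 5)/5) = 10^((15.6 - 9.8 + 5)/5) = 144.544

144.544 pc


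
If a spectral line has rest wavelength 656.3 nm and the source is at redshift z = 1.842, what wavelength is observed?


lam_obs = lam_emit * (1 + z) = 656.3 * (1 + 1.842) = 1865.2046

1865.2046 nm


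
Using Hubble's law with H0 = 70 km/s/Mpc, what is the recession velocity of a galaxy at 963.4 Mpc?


v = H0 * d = 70 * 963.4 = 67438.0

67438.0 km/s


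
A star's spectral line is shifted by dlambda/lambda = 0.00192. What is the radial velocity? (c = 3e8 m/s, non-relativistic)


v = (dlambda/lambda) * c = 0.00192 * 3e8 = 576000.0

576000.0 m/s


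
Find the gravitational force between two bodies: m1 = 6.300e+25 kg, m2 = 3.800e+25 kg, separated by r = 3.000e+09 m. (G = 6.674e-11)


F = G*m1*m2/r^2 = 6.674e-11 * 6.300e+25 * 3.800e+25 / (3.000e+09)^2 = 6.674e-11 * 2.394e+51 / 9.000e+18 = 1.775e+22

1.775e+22 N


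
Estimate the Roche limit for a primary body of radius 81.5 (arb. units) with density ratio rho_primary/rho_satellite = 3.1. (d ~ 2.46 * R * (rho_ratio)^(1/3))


d_Roche = 2.46 * 81.5 * 3.1^(1/3) = 292.3344

292.3344


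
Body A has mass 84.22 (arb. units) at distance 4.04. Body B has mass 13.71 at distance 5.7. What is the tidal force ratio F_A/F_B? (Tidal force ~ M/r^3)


Ratio = (M1/r1^3) / (M2/r2^3) = (84.22/4.04^3) / (13.71/5.7^3) = 17.2527

17.2527


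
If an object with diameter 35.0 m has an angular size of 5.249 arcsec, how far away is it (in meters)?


D = size / theta_rad, theta_rad = 5.249 * pi/(180*3600) = 2.545e-05, D = 1.375e+06

1.375e+06 m


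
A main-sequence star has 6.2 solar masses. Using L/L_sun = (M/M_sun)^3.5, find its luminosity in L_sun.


L/L_sun = (M/M_sun)^3.5 = 6.2^3.5 = 593.4319

593.4319 L_sun


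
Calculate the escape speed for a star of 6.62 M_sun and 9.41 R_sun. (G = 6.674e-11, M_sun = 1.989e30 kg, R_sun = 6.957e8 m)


M = 6.62 * 1.989e30 kg = 1.316718e+31 kg; R = 9.41 * 6.957e8 m = 6.546537e+09 m. v_esc = sqrt(2GM/R) = sqrt(2 * 6.674e-11 * 1.316718e+31 / 6.546537e+09) = 518141.8506

518141.8506 m/s


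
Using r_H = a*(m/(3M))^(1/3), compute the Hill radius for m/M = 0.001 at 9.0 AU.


r_H = a * (m/3M)^(1/3) = 9.0 * (0.001/3)^(1/3) = 0.624

0.624 AU


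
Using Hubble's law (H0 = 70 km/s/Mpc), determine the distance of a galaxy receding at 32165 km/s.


d = v / H0 = 32165 / 70 = 459.5

459.5 Mpc


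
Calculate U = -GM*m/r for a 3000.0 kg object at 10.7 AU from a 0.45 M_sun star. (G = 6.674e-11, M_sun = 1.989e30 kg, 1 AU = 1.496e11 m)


M = 0.45 * 1.989e30 kg = 8.9505e+29 kg; r = 10.7 AU * 1.496e11 m/AU = 1.60072e+12 m. U = -GM*m/r = -(6.674e-11 * 8.9505e+29 * 3000.0) / 1.60072e+12 = -1.120e+11

-1.120e+11 J


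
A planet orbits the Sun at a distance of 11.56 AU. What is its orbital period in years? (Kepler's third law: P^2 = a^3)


P = a^(3/2) = 11.56^1.5 = 39.304

39.304 years


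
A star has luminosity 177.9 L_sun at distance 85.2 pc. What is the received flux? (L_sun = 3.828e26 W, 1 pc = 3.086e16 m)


F = L / (4*pi*d^2) = 6.810e+28 / (4*pi*(2.629e+18)^2) = 7.839e-10

7.839e-10 W/m^2


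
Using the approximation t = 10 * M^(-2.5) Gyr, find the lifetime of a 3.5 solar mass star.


t = 10 * M^(-2.5) = 10 * 3.5^(-2.5) = 0.4363

0.4363 Gyr


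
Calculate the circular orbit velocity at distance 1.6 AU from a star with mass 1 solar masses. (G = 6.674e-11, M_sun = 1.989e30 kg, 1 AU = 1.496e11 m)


v = sqrt(GM/r) = sqrt(6.674e-11 * 1.989e+30 / 2.394e+11) = 23549.6634

23549.6634 m/s


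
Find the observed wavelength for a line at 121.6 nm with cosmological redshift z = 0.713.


lam_obs = lam_emit * (1 + z) = 121.6 * (1 + 0.713) = 208.3008

208.3008 nm


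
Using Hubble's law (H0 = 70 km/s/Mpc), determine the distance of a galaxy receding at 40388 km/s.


d = v / H0 = 40388 / 70 = 576.9714

576.9714 Mpc


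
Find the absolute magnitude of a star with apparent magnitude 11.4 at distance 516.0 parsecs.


M = m - 5*log10(d) + 5 = 11.4 - 5*log10(516.0) + 5 = 2.8368

2.8368


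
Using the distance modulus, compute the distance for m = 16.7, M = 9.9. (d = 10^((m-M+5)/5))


d = 10^((m - M + 5)/5) = 10^((16.7 - 9.9 + 5)/5) = 229.0868

229.0868 pc


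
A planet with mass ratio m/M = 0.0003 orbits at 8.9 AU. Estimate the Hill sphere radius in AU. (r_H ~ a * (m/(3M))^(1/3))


r_H = a * (m/3M)^(1/3) = 8.9 * (0.0003/3)^(1/3) = 0.4131

0.4131 AU


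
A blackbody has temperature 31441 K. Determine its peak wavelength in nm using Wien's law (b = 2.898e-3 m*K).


lam_max = b / T = 2.898e-3 / 31441 = 9.217e-08 m = 92.1726 nm

92.1726 nm


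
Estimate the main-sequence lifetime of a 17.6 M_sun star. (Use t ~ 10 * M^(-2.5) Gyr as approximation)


t = 10 * M^(-2.5) = 10 * 17.6^(-2.5) = 0.0077

0.0077 Gyr


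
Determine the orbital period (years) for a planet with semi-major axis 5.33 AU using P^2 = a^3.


P = a^(3/2) = 5.33^1.5 = 12.3053

12.3053 years


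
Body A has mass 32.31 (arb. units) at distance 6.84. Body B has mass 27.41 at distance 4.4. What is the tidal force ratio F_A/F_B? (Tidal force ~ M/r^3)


Ratio = (M1/r1^3) / (M2/r2^3) = (32.31/6.84^3) / (27.41/4.4^3) = 0.3138

0.3138


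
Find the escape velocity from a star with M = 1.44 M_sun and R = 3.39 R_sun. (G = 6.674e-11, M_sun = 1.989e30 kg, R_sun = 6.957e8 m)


M = 1.44 * 1.989e30 kg = 2.86416e+30 kg; R = 3.39 * 6.957e8 m = 2.358423e+09 m. v_esc = sqrt(2GM/R) = sqrt(2 * 6.674e-11 * 2.86416e+30 / 2.358423e+09) = 402620.5018

402620.5018 m/s


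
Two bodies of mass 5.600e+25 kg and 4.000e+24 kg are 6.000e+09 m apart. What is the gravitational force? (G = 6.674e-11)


F = G*m1*m2/r^2 = 6.674e-11 * 5.600e+25 * 4.000e+24 / (6.000e+09)^2 = 6.674e-11 * 2.240e+50 / 3.600e+19 = 4.153e+20

4.153e+20 N


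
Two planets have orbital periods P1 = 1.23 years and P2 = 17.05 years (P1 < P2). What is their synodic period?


1/P_syn = |1/P1 - 1/P2| = |1/1.23 - 1/17.05| => P_syn = 1.3256

1.3256 years


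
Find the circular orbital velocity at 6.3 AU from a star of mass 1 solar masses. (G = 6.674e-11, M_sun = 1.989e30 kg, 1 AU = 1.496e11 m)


v = sqrt(GM/r) = sqrt(6.674e-11 * 1.989e+30 / 9.425e+11) = 11867.9148

11867.9148 m/s


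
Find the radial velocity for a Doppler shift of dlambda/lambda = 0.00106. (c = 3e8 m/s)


v = (dlambda/lambda) * c = 0.00106 * 3e8 = 318000.0

318000.0 m/s


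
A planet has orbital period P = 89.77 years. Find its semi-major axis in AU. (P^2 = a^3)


a = P^(2/3) = 89.77^(2/3) = 20.0488

20.0488 AU


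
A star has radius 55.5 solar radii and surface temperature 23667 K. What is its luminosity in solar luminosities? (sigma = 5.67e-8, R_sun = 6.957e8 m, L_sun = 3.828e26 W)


R = 55.5 * 6.957e8 m = 3.861135e+10 m. L = 4*pi*R^2*sigma*T^4 = 4*pi*(3.861135e+10)^2 * 5.67e-8 * 23667^4 = 3.332696297e+32 W. L/L_sun = 3.332696297e+32 / 3.828e26 = 870610.318

870610.318 L_sun


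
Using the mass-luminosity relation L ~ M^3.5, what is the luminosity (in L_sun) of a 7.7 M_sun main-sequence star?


L/L_sun = (M/M_sun)^3.5 = 7.7^3.5 = 1266.8277

1266.8277 L_sun


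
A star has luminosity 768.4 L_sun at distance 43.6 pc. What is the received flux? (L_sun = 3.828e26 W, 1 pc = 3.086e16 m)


F = L / (4*pi*d^2) = 2.941e+29 / (4*pi*(1.345e+18)^2) = 1.293e-08

1.293e-08 W/m^2


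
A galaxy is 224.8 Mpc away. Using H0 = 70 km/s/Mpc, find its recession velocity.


v = H0 * d = 70 * 224.8 = 15736.0

15736.0 km/s


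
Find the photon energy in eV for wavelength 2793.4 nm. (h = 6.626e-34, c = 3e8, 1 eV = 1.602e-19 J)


E = hc/lambda = 6.626e-34 * 3e8 / 2.793e-06 = 7.116e-20 J = 0.4442 eV

0.4442 eV


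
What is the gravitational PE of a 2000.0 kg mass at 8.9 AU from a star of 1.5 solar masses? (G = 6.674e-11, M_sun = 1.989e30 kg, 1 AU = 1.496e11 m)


M = 1.5 * 1.989e30 kg = 2.9835e+30 kg; r = 8.9 AU * 1.496e11 m/AU = 1.33144e+12 m. U = -GM*m/r = -(6.674e-11 * 2.9835e+30 * 2000.0) / 1.33144e+12 = -2.991e+11

-2.991e+11 J


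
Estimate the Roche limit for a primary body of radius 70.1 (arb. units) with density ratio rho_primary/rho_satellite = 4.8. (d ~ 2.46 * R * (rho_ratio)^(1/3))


d_Roche = 2.46 * 70.1 * 4.8^(1/3) = 290.8932

290.8932


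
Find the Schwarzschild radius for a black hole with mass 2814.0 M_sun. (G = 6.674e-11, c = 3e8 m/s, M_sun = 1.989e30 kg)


M = 2814.0 * 1.989e30 kg = 5.597046e+33 kg. rs = 2GM/c^2 = 2 * 6.674e-11 * 5.597046e+33 / (3e8)^2 = 8.301e+06

8.301e+06 m


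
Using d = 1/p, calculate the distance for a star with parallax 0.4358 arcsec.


d = 1/p = 1/0.4358 = 2.2946

2.2946 pc


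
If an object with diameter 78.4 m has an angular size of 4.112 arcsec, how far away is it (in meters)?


D = size / theta_rad, theta_rad = 4.112 * pi/(180*3600) = 1.994e-05, D = 3.933e+06

3.933e+06 m


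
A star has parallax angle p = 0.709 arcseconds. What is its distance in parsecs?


d = 1/p = 1/0.709 = 1.4104

1.4104 pc


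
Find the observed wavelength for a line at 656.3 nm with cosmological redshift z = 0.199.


lam_obs = lam_emit * (1 + z) = 656.3 * (1 + 0.199) = 786.9037

786.9037 nm


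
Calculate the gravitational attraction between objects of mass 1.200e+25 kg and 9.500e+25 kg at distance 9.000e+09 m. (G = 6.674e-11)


F = G*m1*m2/r^2 = 6.674e-11 * 1.200e+25 * 9.500e+25 / (9.000e+09)^2 = 6.674e-11 * 1.140e+51 / 8.100e+19 = 9.393e+20

9.393e+20 N


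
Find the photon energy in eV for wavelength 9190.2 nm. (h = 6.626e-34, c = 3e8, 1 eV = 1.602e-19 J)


E = hc/lambda = 6.626e-34 * 3e8 / 9.190e-06 = 2.163e-20 J = 0.135 eV

0.135 eV


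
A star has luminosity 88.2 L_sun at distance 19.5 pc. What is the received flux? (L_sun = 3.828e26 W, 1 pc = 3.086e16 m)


F = L / (4*pi*d^2) = 3.376e+28 / (4*pi*(6.018e+17)^2) = 7.419e-09

7.419e-09 W/m^2


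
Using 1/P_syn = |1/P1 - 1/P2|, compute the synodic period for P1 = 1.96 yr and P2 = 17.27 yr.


1/P_syn = |1/P1 - 1/P2| = |1/1.96 - 1/17.27| => P_syn = 2.2109

2.2109 years


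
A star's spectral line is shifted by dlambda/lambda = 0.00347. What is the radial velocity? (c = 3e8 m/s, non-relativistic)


v = (dlambda/lambda) * c = 0.00347 * 3e8 = 1.041e+06

1.041e+06 m/s


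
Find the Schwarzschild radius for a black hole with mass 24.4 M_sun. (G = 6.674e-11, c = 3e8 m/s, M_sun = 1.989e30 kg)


M = 24.4 * 1.989e30 kg = 4.85316e+31 kg. rs = 2GM/c^2 = 2 * 6.674e-11 * 4.85316e+31 / (3e8)^2 = 71977.7552

71977.7552 m


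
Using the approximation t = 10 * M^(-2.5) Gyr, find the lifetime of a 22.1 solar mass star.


t = 10 * M^(-2.5) = 10 * 22.1^(-2.5) = 0.0044

0.0044 Gyr


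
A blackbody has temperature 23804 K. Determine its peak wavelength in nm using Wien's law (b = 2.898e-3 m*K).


lam_max = b / T = 2.898e-3 / 23804 = 1.217e-07 m = 121.7442 nm

121.7442 nm


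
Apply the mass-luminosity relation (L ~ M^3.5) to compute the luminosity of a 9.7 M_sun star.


L/L_sun = (M/M_sun)^3.5 = 9.7^3.5 = 2842.5039

2842.5039 L_sun


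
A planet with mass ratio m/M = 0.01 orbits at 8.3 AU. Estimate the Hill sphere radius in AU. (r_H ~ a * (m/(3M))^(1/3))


r_H = a * (m/3M)^(1/3) = 8.3 * (0.01/3)^(1/3) = 1.2399

1.2399 AU


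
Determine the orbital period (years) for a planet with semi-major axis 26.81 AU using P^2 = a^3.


P = a^(3/2) = 26.81^1.5 = 138.8178

138.8178 years


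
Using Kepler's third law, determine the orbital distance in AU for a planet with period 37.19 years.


a = P^(2/3) = 37.19^(2/3) = 11.1417

11.1417 AU


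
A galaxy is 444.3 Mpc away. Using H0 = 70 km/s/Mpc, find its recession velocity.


v = H0 * d = 70 * 444.3 = 31101.0

31101.0 km/s


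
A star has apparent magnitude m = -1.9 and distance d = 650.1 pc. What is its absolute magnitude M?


M = m - 5*log10(d) + 5 = -1.9 - 5*log10(650.1) + 5 = -10.9649

-10.9649


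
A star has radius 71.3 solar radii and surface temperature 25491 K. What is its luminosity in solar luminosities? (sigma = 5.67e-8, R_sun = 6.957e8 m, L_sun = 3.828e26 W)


R = 71.3 * 6.957e8 m = 4.960341e+10 m. L = 4*pi*R^2*sigma*T^4 = 4*pi*(4.960341e+10)^2 * 5.67e-8 * 25491^4 = 7.402245442e+32 W. L/L_sun = 7.402245442e+32 / 3.828e26 = 1.934e+06

1.934e+06 L_sun


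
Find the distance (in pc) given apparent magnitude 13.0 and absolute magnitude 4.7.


d = 10^((m - M + 5)/5) = 10^((13.0 - 4.7 + 5)/5) = 457.0882

457.0882 pc


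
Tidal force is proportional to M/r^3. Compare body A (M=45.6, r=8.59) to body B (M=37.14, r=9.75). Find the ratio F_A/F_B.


Ratio = (M1/r1^3) / (M2/r2^3) = (45.6/8.59^3) / (37.14/9.75^3) = 1.7954

1.7954


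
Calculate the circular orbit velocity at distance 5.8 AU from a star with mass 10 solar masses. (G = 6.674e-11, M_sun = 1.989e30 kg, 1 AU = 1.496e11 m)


v = sqrt(GM/r) = sqrt(6.674e-11 * 1.989e+31 / 8.677e+11) = 39113.862

39113.862 m/s


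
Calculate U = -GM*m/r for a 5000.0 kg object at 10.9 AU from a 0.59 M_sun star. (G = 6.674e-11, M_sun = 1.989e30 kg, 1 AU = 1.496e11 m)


M = 0.59 * 1.989e30 kg = 1.17351e+30 kg; r = 10.9 AU * 1.496e11 m/AU = 1.63064e+12 m. U = -GM*m/r = -(6.674e-11 * 1.17351e+30 * 5000.0) / 1.63064e+12 = -2.402e+11

-2.402e+11 J


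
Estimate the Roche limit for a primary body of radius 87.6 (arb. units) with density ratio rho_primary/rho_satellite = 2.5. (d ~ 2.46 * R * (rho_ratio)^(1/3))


d_Roche = 2.46 * 87.6 * 2.5^(1/3) = 292.4731

292.4731


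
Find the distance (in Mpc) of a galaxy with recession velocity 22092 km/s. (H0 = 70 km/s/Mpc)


d = v / H0 = 22092 / 70 = 315.6

315.6 Mpc


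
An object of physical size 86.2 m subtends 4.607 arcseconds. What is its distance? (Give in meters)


D = size / theta_rad, theta_rad = 4.607 * pi/(180*3600) = 2.234e-05, D = 3.859e+06

3.859e+06 m


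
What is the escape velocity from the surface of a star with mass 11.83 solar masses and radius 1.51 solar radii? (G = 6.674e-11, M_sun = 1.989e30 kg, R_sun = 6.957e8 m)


M = 11.83 * 1.989e30 kg = 2.352987e+31 kg; R = 1.51 * 6.957e8 m = 1.050507e+09 m. v_esc = sqrt(2GM/R) = sqrt(2 * 6.674e-11 * 2.352987e+31 / 1.050507e+09) = 1.729e+06

1.729e+06 m/s


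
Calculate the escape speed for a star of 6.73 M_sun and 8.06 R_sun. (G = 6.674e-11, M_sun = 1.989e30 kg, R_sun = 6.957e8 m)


M = 6.73 * 1.989e30 kg = 1.338597e+31 kg; R = 8.06 * 6.957e8 m = 5.607342e+09 m. v_esc = sqrt(2GM/R) = sqrt(2 * 6.674e-11 * 1.338597e+31 / 5.607342e+09) = 564487.7219

564487.7219 m/s


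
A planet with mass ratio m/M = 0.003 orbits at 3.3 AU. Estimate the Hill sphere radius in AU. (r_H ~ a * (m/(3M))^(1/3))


r_H = a * (m/3M)^(1/3) = 3.3 * (0.003/3)^(1/3) = 0.33

0.33 AU


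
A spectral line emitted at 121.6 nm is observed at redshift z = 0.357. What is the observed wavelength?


lam_obs = lam_emit * (1 + z) = 121.6 * (1 + 0.357) = 165.0112

165.0112 nm


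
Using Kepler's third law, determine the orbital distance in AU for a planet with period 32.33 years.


a = P^(2/3) = 32.33^(2/3) = 10.1485

10.1485 AU


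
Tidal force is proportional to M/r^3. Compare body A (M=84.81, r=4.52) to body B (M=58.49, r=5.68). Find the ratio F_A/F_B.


Ratio = (M1/r1^3) / (M2/r2^3) = (84.81/4.52^3) / (58.49/5.68^3) = 2.8774

2.8774


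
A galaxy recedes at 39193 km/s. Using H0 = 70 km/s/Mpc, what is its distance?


d = v / H0 = 39193 / 70 = 559.9

559.9 Mpc


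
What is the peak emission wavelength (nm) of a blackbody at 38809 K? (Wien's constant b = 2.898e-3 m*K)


lam_max = b / T = 2.898e-3 / 38809 = 7.467e-08 m = 74.6734 nm

74.6734 nm


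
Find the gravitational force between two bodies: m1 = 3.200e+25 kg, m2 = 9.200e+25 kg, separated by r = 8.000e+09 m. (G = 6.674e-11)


F = G*m1*m2/r^2 = 6.674e-11 * 3.200e+25 * 9.200e+25 / (8.000e+09)^2 = 6.674e-11 * 2.944e+51 / 6.400e+19 = 3.070e+21

3.070e+21 N


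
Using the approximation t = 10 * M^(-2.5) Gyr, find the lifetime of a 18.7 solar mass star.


t = 10 * M^(-2.5) = 10 * 18.7^(-2.5) = 0.0066

0.0066 Gyr


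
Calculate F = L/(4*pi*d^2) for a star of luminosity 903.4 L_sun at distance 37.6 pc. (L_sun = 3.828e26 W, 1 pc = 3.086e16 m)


F = L / (4*pi*d^2) = 3.458e+29 / (4*pi*(1.160e+18)^2) = 2.044e-08

2.044e-08 W/m^2


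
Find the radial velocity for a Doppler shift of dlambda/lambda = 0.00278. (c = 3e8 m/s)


v = (dlambda/lambda) * c = 0.00278 * 3e8 = 834000.0

834000.0 m/s


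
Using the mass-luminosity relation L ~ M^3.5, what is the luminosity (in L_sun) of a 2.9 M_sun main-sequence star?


L/L_sun = (M/M_sun)^3.5 = 2.9^3.5 = 41.533

41.533 L_sun


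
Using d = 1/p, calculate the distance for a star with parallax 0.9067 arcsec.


d = 1/p = 1/0.9067 = 1.1029

1.1029 pc


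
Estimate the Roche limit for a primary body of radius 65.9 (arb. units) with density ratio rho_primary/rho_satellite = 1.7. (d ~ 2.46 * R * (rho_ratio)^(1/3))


d_Roche = 2.46 * 65.9 * 1.7^(1/3) = 193.4803

193.4803


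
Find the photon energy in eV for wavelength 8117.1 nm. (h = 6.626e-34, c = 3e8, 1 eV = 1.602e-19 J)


E = hc/lambda = 6.626e-34 * 3e8 / 8.117e-06 = 2.449e-20 J = 0.1529 eV

0.1529 eV


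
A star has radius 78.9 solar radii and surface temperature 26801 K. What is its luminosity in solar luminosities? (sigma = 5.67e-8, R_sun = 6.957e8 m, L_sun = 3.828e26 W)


R = 78.9 * 6.957e8 m = 5.489073e+10 m. L = 4*pi*R^2*sigma*T^4 = 4*pi*(5.489073e+10)^2 * 5.67e-8 * 26801^4 = 1.107630564e+33 W. L/L_sun = 1.107630564e+33 / 3.828e26 = 2.893e+06

2.893e+06 L_sun


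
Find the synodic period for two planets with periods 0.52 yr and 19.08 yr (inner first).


1/P_syn = |1/P1 - 1/P2| = |1/0.52 - 1/19.08| => P_syn = 0.5346

0.5346 years


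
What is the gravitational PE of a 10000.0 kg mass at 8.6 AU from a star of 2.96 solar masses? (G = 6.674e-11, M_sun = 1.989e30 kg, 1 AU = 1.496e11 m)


M = 2.96 * 1.989e30 kg = 5.88744e+30 kg; r = 8.6 AU * 1.496e11 m/AU = 1.28656e+12 m. U = -GM*m/r = -(6.674e-11 * 5.88744e+30 * 10000.0) / 1.28656e+12 = -3.054e+12

-3.054e+12 J


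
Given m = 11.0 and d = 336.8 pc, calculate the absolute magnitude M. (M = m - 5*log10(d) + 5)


M = m - 5*log10(d) + 5 = 11.0 - 5*log10(336.8) + 5 = 3.3631

3.3631


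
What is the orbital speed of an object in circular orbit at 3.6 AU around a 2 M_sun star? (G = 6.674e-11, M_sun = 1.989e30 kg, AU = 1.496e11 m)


v = sqrt(GM/r) = sqrt(6.674e-11 * 3.978e+30 / 5.386e+11) = 22202.8356

22202.8356 m/s


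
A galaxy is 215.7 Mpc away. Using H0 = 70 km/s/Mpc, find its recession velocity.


v = H0 * d = 70 * 215.7 = 15099.0

15099.0 km/s


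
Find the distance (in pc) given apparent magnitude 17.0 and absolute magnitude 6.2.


d = 10^((m - M + 5)/5) = 10^((17.0 - 6.2 + 5)/5) = 1445.4398

1445.4398 pc


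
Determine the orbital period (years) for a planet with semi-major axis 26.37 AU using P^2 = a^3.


P = a^(3/2) = 26.37^1.5 = 135.4145

135.4145 years


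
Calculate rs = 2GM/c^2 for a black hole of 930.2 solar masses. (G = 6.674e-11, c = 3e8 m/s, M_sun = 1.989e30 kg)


M = 930.2 * 1.989e30 kg = 1.8501678e+33 kg. rs = 2GM/c^2 = 2 * 6.674e-11 * 1.8501678e+33 / (3e8)^2 = 2.744e+06

2.744e+06 m


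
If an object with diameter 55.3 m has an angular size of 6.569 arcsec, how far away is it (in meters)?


D = size / theta_rad, theta_rad = 6.569 * pi/(180*3600) = 3.185e-05, D = 1.736e+06

1.736e+06 m


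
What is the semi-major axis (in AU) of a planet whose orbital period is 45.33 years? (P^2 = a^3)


a = P^(2/3) = 45.33^(2/3) = 12.7133

12.7133 AU


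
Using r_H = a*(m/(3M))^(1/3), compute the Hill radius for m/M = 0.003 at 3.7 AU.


r_H = a * (m/3M)^(1/3) = 3.7 * (0.003/3)^(1/3) = 0.37

0.37 AU


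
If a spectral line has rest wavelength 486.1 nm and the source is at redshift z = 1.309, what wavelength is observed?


lam_obs = lam_emit * (1 + z) = 486.1 * (1 + 1.309) = 1122.4049

1122.4049 nm


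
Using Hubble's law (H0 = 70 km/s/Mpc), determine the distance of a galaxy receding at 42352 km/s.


d = v / H0 = 42352 / 70 = 605.0286

605.0286 Mpc


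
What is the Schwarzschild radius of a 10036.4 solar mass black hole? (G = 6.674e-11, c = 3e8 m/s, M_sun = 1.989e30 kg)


M = 10036.4 * 1.989e30 kg = 1.99623996e+34 kg. rs = 2GM/c^2 = 2 * 6.674e-11 * 1.99623996e+34 / (3e8)^2 = 2.961e+07

2.961e+07 m


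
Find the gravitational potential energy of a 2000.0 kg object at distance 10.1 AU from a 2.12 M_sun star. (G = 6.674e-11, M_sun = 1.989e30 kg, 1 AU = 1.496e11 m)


M = 2.12 * 1.989e30 kg = 4.21668e+30 kg; r = 10.1 AU * 1.496e11 m/AU = 1.51096e+12 m. U = -GM*m/r = -(6.674e-11 * 4.21668e+30 * 2000.0) / 1.51096e+12 = -3.725e+11

-3.725e+11 J


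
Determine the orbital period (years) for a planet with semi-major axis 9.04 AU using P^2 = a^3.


P = a^(3/2) = 9.04^1.5 = 27.1802

27.1802 years


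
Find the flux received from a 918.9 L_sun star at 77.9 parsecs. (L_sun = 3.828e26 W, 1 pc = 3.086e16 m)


F = L / (4*pi*d^2) = 3.518e+29 / (4*pi*(2.404e+18)^2) = 4.844e-09

4.844e-09 W/m^2


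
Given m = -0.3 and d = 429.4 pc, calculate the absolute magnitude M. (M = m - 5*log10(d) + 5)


M = m - 5*log10(d) + 5 = -0.3 - 5*log10(429.4) + 5 = -8.4643

-8.4643


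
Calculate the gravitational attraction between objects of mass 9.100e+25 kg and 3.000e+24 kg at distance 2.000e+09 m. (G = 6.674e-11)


F = G*m1*m2/r^2 = 6.674e-11 * 9.100e+25 * 3.000e+24 / (2.000e+09)^2 = 6.674e-11 * 2.730e+50 / 4.000e+18 = 4.555e+21

4.555e+21 N


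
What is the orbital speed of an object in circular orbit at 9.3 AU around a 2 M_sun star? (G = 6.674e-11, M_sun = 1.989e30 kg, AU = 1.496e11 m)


v = sqrt(GM/r) = sqrt(6.674e-11 * 3.978e+30 / 1.391e+12) = 13813.9608

13813.9608 m/s


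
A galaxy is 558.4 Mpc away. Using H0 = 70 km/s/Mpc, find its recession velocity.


v = H0 * d = 70 * 558.4 = 39088.0

39088.0 km/s


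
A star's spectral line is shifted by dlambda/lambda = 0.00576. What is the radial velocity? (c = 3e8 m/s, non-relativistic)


v = (dlambda/lambda) * c = 0.00576 * 3e8 = 1.728e+06

1.728e+06 m/s


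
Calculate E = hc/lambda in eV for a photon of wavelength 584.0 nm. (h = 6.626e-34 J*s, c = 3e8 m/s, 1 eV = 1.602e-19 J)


E = hc/lambda = 6.626e-34 * 3e8 / 5.840e-07 = 3.404e-19 J = 2.1247 eV

2.1247 eV


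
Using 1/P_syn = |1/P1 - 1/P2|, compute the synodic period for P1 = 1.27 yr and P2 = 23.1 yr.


1/P_syn = |1/P1 - 1/P2| = |1/1.27 - 1/23.1| => P_syn = 1.3439

1.3439 years


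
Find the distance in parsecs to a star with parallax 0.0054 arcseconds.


d = 1/p = 1/0.0054 = 185.1852

185.1852 pc


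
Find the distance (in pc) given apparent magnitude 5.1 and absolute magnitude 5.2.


d = 10^((m - M + 5)/5) = 10^((5.1 - 5.2 + 5)/5) = 9.5499

9.5499 pc


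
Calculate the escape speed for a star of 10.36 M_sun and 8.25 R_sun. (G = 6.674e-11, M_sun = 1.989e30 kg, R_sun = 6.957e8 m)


M = 10.36 * 1.989e30 kg = 2.060604e+31 kg; R = 8.25 * 6.957e8 m = 5.739525e+09 m. v_esc = sqrt(2GM/R) = sqrt(2 * 6.674e-11 * 2.060604e+31 / 5.739525e+09) = 692257.0579

692257.0579 m/s


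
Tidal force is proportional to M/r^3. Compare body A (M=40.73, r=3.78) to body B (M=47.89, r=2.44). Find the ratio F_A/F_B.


Ratio = (M1/r1^3) / (M2/r2^3) = (40.73/3.78^3) / (47.89/2.44^3) = 0.2288

0.2288


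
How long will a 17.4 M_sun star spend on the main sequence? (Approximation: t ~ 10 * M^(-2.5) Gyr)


t = 10 * M^(-2.5) = 10 * 17.4^(-2.5) = 0.0079

0.0079 Gyr


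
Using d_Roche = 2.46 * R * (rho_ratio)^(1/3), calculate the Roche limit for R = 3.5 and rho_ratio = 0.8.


d_Roche = 2.46 * 3.5 * 0.8^(1/3) = 7.9928

7.9928


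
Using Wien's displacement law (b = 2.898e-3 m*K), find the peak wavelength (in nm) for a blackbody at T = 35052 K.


lam_max = b / T = 2.898e-3 / 35052 = 8.268e-08 m = 82.6772 nm

82.6772 nm


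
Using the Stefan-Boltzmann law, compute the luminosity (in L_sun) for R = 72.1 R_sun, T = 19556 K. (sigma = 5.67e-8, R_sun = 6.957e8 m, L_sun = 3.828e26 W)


R = 72.1 * 6.957e8 m = 5.015997e+10 m. L = 4*pi*R^2*sigma*T^4 = 4*pi*(5.015997e+10)^2 * 5.67e-8 * 19556^4 = 2.621969126e+32 W. L/L_sun = 2.621969126e+32 / 3.828e26 = 684944.9126

684944.9126 L_sun


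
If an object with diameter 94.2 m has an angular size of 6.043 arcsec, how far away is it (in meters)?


D = size / theta_rad, theta_rad = 6.043 * pi/(180*3600) = 2.930e-05, D = 3.215e+06

3.215e+06 m


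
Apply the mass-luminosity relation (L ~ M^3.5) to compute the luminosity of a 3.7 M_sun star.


L/L_sun = (M/M_sun)^3.5 = 3.7^3.5 = 97.433

97.433 L_sun


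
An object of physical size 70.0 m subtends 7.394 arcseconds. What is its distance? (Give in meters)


D = size / theta_rad, theta_rad = 7.394 * pi/(180*3600) = 3.585e-05, D = 1.953e+06

1.953e+06 m


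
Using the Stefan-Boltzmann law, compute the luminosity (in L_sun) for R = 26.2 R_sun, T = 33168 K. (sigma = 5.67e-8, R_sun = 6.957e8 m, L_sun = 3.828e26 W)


R = 26.2 * 6.957e8 m = 1.822734e+10 m. L = 4*pi*R^2*sigma*T^4 = 4*pi*(1.822734e+10)^2 * 5.67e-8 * 33168^4 = 2.86494739e+32 W. L/L_sun = 2.86494739e+32 / 3.828e26 = 748418.8584

748418.8584 L_sun


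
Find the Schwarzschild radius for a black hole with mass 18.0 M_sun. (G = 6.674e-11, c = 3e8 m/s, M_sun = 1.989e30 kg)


M = 18.0 * 1.989e30 kg = 3.5802e+31 kg. rs = 2GM/c^2 = 2 * 6.674e-11 * 3.5802e+31 / (3e8)^2 = 53098.344

53098.344 m


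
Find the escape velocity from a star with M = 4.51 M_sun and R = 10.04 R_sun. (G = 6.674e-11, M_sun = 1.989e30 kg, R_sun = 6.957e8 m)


M = 4.51 * 1.989e30 kg = 8.97039e+30 kg; R = 10.04 * 6.957e8 m = 6.984828e+09 m. v_esc = sqrt(2GM/R) = sqrt(2 * 6.674e-11 * 8.97039e+30 / 6.984828e+09) = 414033.9019

414033.9019 m/s


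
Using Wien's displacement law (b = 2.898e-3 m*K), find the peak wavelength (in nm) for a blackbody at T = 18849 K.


lam_max = b / T = 2.898e-3 / 18849 = 1.537e-07 m = 153.7482 nm

153.7482 nm


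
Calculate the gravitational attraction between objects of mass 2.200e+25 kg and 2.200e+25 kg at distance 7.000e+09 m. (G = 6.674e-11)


F = G*m1*m2/r^2 = 6.674e-11 * 2.200e+25 * 2.200e+25 / (7.000e+09)^2 = 6.674e-11 * 4.840e+50 / 4.900e+19 = 6.592e+20

6.592e+20 N


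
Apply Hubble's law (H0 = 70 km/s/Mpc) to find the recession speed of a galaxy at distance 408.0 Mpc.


v = H0 * d = 70 * 408.0 = 28560.0

28560.0 km/s


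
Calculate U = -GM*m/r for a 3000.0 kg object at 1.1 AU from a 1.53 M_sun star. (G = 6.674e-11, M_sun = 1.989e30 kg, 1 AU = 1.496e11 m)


M = 1.53 * 1.989e30 kg = 3.04317e+30 kg; r = 1.1 AU * 1.496e11 m/AU = 1.6456e+11 m. U = -GM*m/r = -(6.674e-11 * 3.04317e+30 * 3000.0) / 1.6456e+11 = -3.703e+12

-3.703e+12 J


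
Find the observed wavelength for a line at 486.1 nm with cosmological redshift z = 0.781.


lam_obs = lam_emit * (1 + z) = 486.1 * (1 + 0.781) = 865.7441

865.7441 nm


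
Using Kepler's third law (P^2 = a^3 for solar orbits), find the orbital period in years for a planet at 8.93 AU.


P = a^(3/2) = 8.93^1.5 = 26.6856

26.6856 years


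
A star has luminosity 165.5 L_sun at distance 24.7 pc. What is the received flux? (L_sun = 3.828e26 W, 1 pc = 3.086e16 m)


F = L / (4*pi*d^2) = 6.335e+28 / (4*pi*(7.622e+17)^2) = 8.677e-09

8.677e-09 W/m^2


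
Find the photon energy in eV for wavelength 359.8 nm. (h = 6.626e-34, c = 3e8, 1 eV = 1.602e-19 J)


E = hc/lambda = 6.626e-34 * 3e8 / 3.598e-07 = 5.525e-19 J = 3.4486 eV

3.4486 eV


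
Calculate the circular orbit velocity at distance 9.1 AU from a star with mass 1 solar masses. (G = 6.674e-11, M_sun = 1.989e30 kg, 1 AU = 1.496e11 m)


v = sqrt(GM/r) = sqrt(6.674e-11 * 1.989e+30 / 1.361e+12) = 9874.702

9874.702 m/s


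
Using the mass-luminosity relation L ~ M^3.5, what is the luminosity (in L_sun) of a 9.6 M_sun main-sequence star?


L/L_sun = (M/M_sun)^3.5 = 9.6^3.5 = 2741.2542

2741.2542 L_sun


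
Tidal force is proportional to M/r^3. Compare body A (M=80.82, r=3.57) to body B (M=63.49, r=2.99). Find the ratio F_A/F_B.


Ratio = (M1/r1^3) / (M2/r2^3) = (80.82/3.57^3) / (63.49/2.99^3) = 0.7479

0.7479


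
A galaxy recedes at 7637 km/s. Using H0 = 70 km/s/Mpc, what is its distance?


d = v / H0 = 7637 / 70 = 109.1

109.1 Mpc


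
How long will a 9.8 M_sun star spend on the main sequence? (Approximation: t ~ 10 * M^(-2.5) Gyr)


t = 10 * M^(-2.5) = 10 * 9.8^(-2.5) = 0.0333

0.0333 Gyr
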